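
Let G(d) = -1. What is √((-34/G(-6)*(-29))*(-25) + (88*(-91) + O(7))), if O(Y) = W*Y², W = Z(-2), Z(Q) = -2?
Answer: 4*√1034 ≈ 128.62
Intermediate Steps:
W = -2
O(Y) = -2*Y²
√((-34/G(-6)*(-29))*(-25) + (88*(-91) + O(7))) = √((-34/(-1)*(-29))*(-25) + (88*(-91) - 2*7²)) = √((-34*(-1)*(-29))*(-25) + (-8008 - 2*49)) = √((34*(-29))*(-25) + (-8008 - 98)) = √(-986*(-25) - 8106) = √(24650 - 8106) = √16544 = 4*√1034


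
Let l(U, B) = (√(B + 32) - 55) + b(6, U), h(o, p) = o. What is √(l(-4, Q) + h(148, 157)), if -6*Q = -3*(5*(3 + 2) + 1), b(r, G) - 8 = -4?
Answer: √(97 + 3*√5) ≈ 10.184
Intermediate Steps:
b(r, G) = 4 (b(r, G) = 8 - 4 = 4)
Q = 13 (Q = -(-1)*(5*(3 + 2) + 1)/2 = -(-1)*(5*5 + 1)/2 = -(-1)*(25 + 1)/2 = -(-1)*26/2 = -⅙*(-78) = 13)
l(U, B) = -51 + √(32 + B) (l(U, B) = (√(B + 32) - 55) + 4 = (√(32 + B) - 55) + 4 = (-55 + √(32 + B)) + 4 = -51 + √(32 + B))
√(l(-4, Q) + h(148, 157)) = √((-51 + √(32 + 13)) + 148) = √((-51 + √45) + 148) = √((-51 + 3*√5) + 148) = √(97 + 3*√5)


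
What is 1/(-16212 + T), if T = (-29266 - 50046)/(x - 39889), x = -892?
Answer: -40781/661062260 ≈ -6.1690e-5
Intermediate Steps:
T = 79312/40781 (T = (-29266 - 50046)/(-892 - 39889) = -79312/(-40781) = -79312*(-1/40781) = 79312/40781 ≈ 1.9448)
1/(-16212 + T) = 1/(-16212 + 79312/40781) = 1/(-661062260/40781) = -40781/661062260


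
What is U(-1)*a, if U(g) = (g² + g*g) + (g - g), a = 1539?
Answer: 3078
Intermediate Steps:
U(g) = 2*g² (U(g) = (g² + g²) + 0 = 2*g² + 0 = 2*g²)
U(-1)*a = (2*(-1)²)*1539 = (2*1)*1539 = 2*1539 = 3078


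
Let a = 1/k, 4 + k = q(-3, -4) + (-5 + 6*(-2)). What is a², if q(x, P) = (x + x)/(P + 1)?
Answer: 1/361 ≈ 0.0027701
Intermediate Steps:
q(x, P) = 2*x/(1 + P) (q(x, P) = (2*x)/(1 + P) = 2*x/(1 + P))
k = -19 (k = -4 + (2*(-3)/(1 - 4) + (-5 + 6*(-2))) = -4 + (2*(-3)/(-3) + (-5 - 12)) = -4 + (2*(-3)*(-⅓) - 17) = -4 + (2 - 17) = -4 - 15 = -19)
a = -1/19 (a = 1/(-19) = -1/19 ≈ -0.052632)
a² = (-1/19)² = 1/361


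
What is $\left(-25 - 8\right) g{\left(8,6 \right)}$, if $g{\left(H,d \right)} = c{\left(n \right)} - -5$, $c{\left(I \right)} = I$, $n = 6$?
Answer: $-363$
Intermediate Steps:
$g{\left(H,d \right)} = 11$ ($g{\left(H,d \right)} = 6 - -5 = 6 + 5 = 11$)
$\left(-25 - 8\right) g{\left(8,6 \right)} = \left(-25 - 8\right) 11 = \left(-33\right) 11 = -363$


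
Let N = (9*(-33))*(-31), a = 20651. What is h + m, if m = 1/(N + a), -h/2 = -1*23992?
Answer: 1432706273/29858 ≈ 47984.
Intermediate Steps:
h = 47984 (h = -(-2)*23992 = -2*(-23992) = 47984)
N = 9207 (N = -297*(-31) = 9207)
m = 1/29858 (m = 1/(9207 + 20651) = 1/29858 ≈ 3.3492e-5)
h + m = 47984 + 1/29858 = 1432706273/29858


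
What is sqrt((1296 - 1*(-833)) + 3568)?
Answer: 3*sqrt(633) ≈ 75.479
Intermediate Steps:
sqrt((1296 - 1*(-833)) + 3568) = sqrt((1296 + 833) + 3568) = sqrt(2129 + 3568) = sqrt(5697) = 3*sqrt(633)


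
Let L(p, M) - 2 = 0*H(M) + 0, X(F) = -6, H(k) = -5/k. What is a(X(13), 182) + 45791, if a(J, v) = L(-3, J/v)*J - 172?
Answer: 45607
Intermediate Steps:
L(p, M) = 2 (L(p, M) = 2 + (0*(-5/M) + 0) = 2 + (0 + 0) = 2 + 0 = 2)
a(J, v) = -172 + 2*J (a(J, v) = 2*J - 172 = -172 + 2*J)
a(X(13), 182) + 45791 = (-172 + 2*(-6)) + 45791 = (-172 - 12) + 45791 = -184 + 45791 = 45607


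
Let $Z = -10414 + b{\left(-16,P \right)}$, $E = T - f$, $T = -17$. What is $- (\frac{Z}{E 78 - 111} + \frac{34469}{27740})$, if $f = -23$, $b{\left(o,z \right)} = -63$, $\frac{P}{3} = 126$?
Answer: $\frac{278326547}{9903180} \approx 28.105$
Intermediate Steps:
$P = 378$ ($P = 3 \cdot 126 = 378$)
$E = 6$ ($E = -17 - -23 = -17 + 23 = 6$)
$Z = -10477$ ($Z = -10414 - 63 = -10477$)
$- (\frac{Z}{E 78 - 111} + \frac{34469}{27740}) = - (- \frac{10477}{6 \cdot 78 - 111} + \frac{34469}{27740}) = - (- \frac{10477}{468 - 111} + 34469 \cdot \frac{1}{27740}) = - (- \frac{10477}{357} + \frac{34469}{27740}) = \left(-1\right) \left(- \frac{278326547}{9903180}\right) = \frac{278326547}{9903180}$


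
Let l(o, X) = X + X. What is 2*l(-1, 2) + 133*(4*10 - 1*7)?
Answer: 4397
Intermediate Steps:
l(o, X) = 2*X
2*l(-1, 2) + 133*(4*10 - 1*7) = 2*(2*2) + 133*(4*10 - 1*7) = 2*4 + 133*(40 - 7) = 8 + 133*33 = 8 + 4389 = 4397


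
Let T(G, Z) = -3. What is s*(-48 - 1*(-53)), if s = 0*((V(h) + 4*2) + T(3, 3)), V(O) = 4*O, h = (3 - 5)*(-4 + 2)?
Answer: 0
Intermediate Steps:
h = 4 (h = -2*(-2) = 4)
s = 0 (s = 0*((4*4 + 4*2) - 3) = 0*((16 + 8) - 3) = 0*(24 - 3) = 0*21 = 0)
s*(-48 - 1*(-53)) = 0*(-48 - 1*(-53)) = 0*(-48 + 53) = 0*5 = 0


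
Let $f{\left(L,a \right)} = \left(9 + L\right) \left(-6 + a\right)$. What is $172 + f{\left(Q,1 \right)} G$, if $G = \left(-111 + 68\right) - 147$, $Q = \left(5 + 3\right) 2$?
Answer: $23922$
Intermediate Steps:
$Q = 16$ ($Q = 8 \cdot 2 = 16$)
$G = -190$ ($G = -43 - 147 = -190$)
$f{\left(L,a \right)} = \left(-6 + a\right) \left(9 + L\right)$
$172 + f{\left(Q,1 \right)} G = 172 + \left(-54 - 96 + 9 \cdot 1 + 16 \cdot 1\right) \left(-190\right) = 172 + \left(-54 - 96 + 9 + 16\right) \left(-190\right) = 172 - -23750 = 172 + 23750 = 23922$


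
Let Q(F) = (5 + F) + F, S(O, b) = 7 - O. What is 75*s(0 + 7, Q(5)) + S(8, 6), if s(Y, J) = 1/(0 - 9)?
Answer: -28/3 ≈ -9.3333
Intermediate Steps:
Q(F) = 5 + 2*F
s(Y, J) = -⅑ (s(Y, J) = 1/(-9) = -⅑)
75*s(0 + 7, Q(5)) + S(8, 6) = 75*(-⅑) + (7 - 1*8) = -25/3 + (7 - 8) = -25/3 - 1 = -28/3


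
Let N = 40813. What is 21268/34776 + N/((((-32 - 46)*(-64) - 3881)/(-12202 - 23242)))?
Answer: -12576525593381/9659034 ≈ -1.3020e+6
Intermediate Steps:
21268/34776 + N/((((-32 - 46)*(-64) - 3881)/(-12202 - 23242))) = 21268/34776 + 40813/((((-32 - 46)*(-64) - 3881)/(-12202 - 23242))) = 21268*(1/34776) + 40813/(((-78*(-64) - 3881)/(-35444))) = 5317/8694 + 40813/(((4992 - 3881)*(-1/35444))) = 5317/8694 + 40813/((1111*(-1/35444))) = 5317/8694 + 40813/(-1111/35444) = 5317/8694 + 40813*(-35444/1111) = 5317/8694 - 1446575972/1111 = -12576525593381/9659034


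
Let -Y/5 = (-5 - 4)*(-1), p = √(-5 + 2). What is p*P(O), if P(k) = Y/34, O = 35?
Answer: -45*I*√3/34 ≈ -2.2924*I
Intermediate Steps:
p = I*√3 (p = √(-3) = I*√3 ≈ 1.732*I)
Y = -45 (Y = -5*(-5 - 4)*(-1) = -(-45)*(-1) = -5*9 = -45)
P(k) = -45/34
p*P(O) = (I*√3)*(-45/34) = -45*I*√3/34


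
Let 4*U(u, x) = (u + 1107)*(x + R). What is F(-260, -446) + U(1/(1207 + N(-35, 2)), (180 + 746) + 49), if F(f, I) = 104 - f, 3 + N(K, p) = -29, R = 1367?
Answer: 762002773/1175 ≈ 6.4851e+5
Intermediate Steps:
N(K, p) = -32 (N(K, p) = -3 - 29 = -32)
U(u, x) = (1107 + u)*(1367 + x)/4 (U(u, x) = ((u + 1107)*(x + 1367))/4 = ((1107 + u)*(1367 + x))/4 = (1107 + u)*(1367 + x)/4)
F(-260, -446) + U(1/(1207 + N(-35, 2)), (180 + 746) + 49) = (104 - 1*(-260)) + (1513269/4 + 1107*((180 + 746) + 49)/4 + 1367/(4*(1207 - 32)) + ((180 + 746) + 49)/(4*(1207 - 32))) = (104 + 260) + (1513269/4 + 1107*(926 + 49)/4 + (1367/4)/1175 + (¼)*(926 + 49)/1175) = 364 + (1513269/4 + (1107/4)*975 + (1367/4)*(1/1175) + (¼)*(1/1175)*975) = 364 + (1513269/4 + 1079325/4 + 1367/4700 + 39/188) = 364 + 761575073/1175 = 762002773/1175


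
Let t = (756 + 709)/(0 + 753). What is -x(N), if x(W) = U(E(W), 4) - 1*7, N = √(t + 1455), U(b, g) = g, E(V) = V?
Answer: 3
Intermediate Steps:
t = 1465/753 ≈ 1.9456
N = 2*√206525310/753 (N = √(1465/753 + 1455) = √(1097080/753) = 2*√206525310/753 ≈ 38.170)
x(W) = -3 (x(W) = 4 - 1*7 = 4 - 7 = -3)
-x(N) = -1*(-3) = 3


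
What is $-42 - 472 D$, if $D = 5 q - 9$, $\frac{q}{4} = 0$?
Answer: $4206$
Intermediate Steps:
$q = 0$ ($q = 4 \cdot 0 = 0$)
$D = -9$ ($D = 5 \cdot 0 - 9 = 0 - 9 = -9$)
$-42 - 472 D = -42 - -4248 = -42 + 4248 = 4206$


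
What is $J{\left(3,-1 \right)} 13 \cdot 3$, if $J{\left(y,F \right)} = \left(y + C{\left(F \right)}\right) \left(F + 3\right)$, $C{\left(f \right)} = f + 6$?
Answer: $624$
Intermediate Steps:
$C{\left(f \right)} = 6 + f$
$J{\left(y,F \right)} = \left(3 + F\right) \left(6 + F + y\right)$ ($J{\left(y,F \right)} = \left(y + \left(6 + F\right)\right) \left(F + 3\right) = \left(6 + F + y\right) \left(3 + F\right) = \left(3 + F\right) \left(6 + F + y\right)$)
$J{\left(3,-1 \right)} 13 \cdot 3 = \left(18 + \left(-1\right)^{2} + 3 \cdot 3 + 9 \left(-1\right) - 3\right) 13 \cdot 3 = \left(18 + 1 + 9 - 9 - 3\right) 13 \cdot 3 = 16 \cdot 13 \cdot 3 = 208 \cdot 3 = 624$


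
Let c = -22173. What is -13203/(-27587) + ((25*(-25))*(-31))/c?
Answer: -241748006/611686551 ≈ -0.39522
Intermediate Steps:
-13203/(-27587) + ((25*(-25))*(-31))/c = -13203/(-27587) + ((25*(-25))*(-31))/(-22173) = -13203*(-1/27587) - 625*(-31)*(-1/22173) = 13203/27587 + 19375*(-1/22173) = 13203/27587 - 19375/22173 = -241748006/611686551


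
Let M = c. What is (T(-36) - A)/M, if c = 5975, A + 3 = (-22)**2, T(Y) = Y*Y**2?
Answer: -47137/5975 ≈ -7.8890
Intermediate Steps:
T(Y) = Y**3
A = 481 (A = -3 + (-22)**2 = -3 + 484 = 481)
M = 5975
(T(-36) - A)/M = ((-36)**3 - 1*481)/5975 = (-46656 - 481)*(1/5975) = -47137*1/5975 = -47137/5975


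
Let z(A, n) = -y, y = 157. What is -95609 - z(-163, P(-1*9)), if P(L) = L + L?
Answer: -95452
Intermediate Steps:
P(L) = 2*L
z(A, n) = -157 (z(A, n) = -1*157 = -157)
-95609 - z(-163, P(-1*9)) = -95609 - 1*(-157) = -95609 + 157 = -95452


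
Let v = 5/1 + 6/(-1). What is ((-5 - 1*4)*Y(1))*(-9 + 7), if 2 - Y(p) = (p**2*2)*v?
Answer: 72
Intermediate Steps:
v = -1 (v = 5*1 + 6*(-1) = 5 - 6 = -1)
Y(p) = 2 + 2*p**2 (Y(p) = 2 - p**2*2*(-1) = 2 - 2*p**2*(-1) = 2 - (-2)*p**2 = 2 + 2*p**2)
((-5 - 1*4)*Y(1))*(-9 + 7) = ((-5 - 1*4)*(2 + 2*1**2))*(-9 + 7) = ((-5 - 4)*(2 + 2*1))*(-2) = -9*(2 + 2)*(-2) = -9*4*(-2) = -36*(-2) = 72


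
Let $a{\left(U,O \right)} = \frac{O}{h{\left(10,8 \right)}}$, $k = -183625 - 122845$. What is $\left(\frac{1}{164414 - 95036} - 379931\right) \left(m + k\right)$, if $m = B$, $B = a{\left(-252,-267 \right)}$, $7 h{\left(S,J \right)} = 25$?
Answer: $\frac{202004206032926623}{1734450} \approx 1.1647 \cdot 10^{11}$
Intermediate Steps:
$h{\left(S,J \right)} = \frac{25}{7}$ ($h{\left(S,J \right)} = \frac{1}{7} \cdot 25 = \frac{25}{7}$)
$k = -306470$
$a{\left(U,O \right)} = \frac{7 O}{25}$ ($a{\left(U,O \right)} = \frac{O}{\frac{25}{7}} = O \frac{7}{25} = \frac{7 O}{25}$)
$B = - \frac{1869}{25}$ ($B = \frac{7}{25} \left(-267\right) = - \frac{1869}{25} \approx -74.76$)
$m = - \frac{1869}{25} \approx -74.76$
$\left(\frac{1}{164414 - 95036} - 379931\right) \left(m + k\right) = \left(\frac{1}{164414 - 95036} - 379931\right) \left(- \frac{1869}{25} - 306470\right) = \left(\frac{1}{69378} - 379931\right) \left(- \frac{7663619}{25}\right) = \left(- \frac{26358852917}{69378}\right) \left(- \frac{7663619}{25}\right) = \frac{202004206032926623}{1734450}$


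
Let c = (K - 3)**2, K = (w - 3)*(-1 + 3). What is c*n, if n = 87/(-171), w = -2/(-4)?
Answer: -1856/57 ≈ -32.561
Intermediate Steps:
w = 1/2 (w = -2*(-1/4) = 1/2 ≈ 0.50000)
n = -29/57 (n = 87*(-1/171) = -29/57 ≈ -0.50877)
K = -5 (K = (1/2 - 3)*(-1 + 3) = -5/2*2 = -5)
c = 64 (c = (-5 - 3)**2 = (-8)**2 = 64)
c*n = 64*(-29/57) = -1856/57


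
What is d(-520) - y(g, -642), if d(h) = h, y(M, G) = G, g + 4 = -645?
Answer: 122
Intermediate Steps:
g = -649 (g = -4 - 645 = -649)
d(-520) - y(g, -642) = -520 - 1*(-642) = -520 + 642 = 122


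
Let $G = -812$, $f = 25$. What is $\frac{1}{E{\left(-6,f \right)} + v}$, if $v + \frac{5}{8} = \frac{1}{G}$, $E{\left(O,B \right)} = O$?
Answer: $- \frac{1624}{10761} \approx -0.15092$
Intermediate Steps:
$v = - \frac{1017}{1624}$ ($v = - \frac{5}{8} + \frac{1}{-812} = - \frac{5}{8} - \frac{1}{812} = - \frac{1017}{1624} \approx -0.62623$)
$\frac{1}{E{\left(-6,f \right)} + v} = \frac{1}{-6 - \frac{1017}{1624}} = \frac{1}{- \frac{10761}{1624}} = - \frac{1624}{10761}$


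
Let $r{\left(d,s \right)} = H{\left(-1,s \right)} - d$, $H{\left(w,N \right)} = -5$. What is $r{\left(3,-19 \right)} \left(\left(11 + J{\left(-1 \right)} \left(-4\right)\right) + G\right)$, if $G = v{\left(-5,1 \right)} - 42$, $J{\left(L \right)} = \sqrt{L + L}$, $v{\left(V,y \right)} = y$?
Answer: $240 + 32 i \sqrt{2} \approx 240.0 + 45.255 i$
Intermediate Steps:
$J{\left(L \right)} = \sqrt{2} \sqrt{L}$ ($J{\left(L \right)} = \sqrt{2 L} = \sqrt{2} \sqrt{L}$)
$r{\left(d,s \right)} = -5 - d$
$G = -41$ ($G = 1 - 42 = -41$)
$r{\left(3,-19 \right)} \left(\left(11 + J{\left(-1 \right)} \left(-4\right)\right) + G\right) = \left(-5 - 3\right) \left(\left(11 + \sqrt{2} \sqrt{-1} \left(-4\right)\right) - 41\right) = \left(-5 - 3\right) \left(\left(11 + \sqrt{2} i \left(-4\right)\right) - 41\right) = - 8 \left(\left(11 + i \sqrt{2} \left(-4\right)\right) - 41\right) = - 8 \left(\left(11 - 4 i \sqrt{2}\right) - 41\right) = - 8 \left(-30 - 4 i \sqrt{2}\right) = 240 + 32 i \sqrt{2}$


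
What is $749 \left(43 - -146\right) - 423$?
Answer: $141138$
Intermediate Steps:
$749 \left(43 - -146\right) - 423 = 749 \left(43 + 146\right) - 423 = 749 \cdot 189 - 423 = 141561 - 423 = 141138$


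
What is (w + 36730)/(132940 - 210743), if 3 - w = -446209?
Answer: -482942/77803 ≈ -6.2072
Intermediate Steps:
w = 446212 (w = 3 - 1*(-446209) = 3 + 446209 = 446212)
(w + 36730)/(132940 - 210743) = (446212 + 36730)/(132940 - 210743) = 482942/(-77803) = 482942*(-1/77803) = -482942/77803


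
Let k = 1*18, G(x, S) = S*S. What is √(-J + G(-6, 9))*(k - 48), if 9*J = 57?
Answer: -40*√42 ≈ -259.23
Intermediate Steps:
J = 19/3 (J = (⅑)*57 = 19/3 ≈ 6.3333)
G(x, S) = S²
k = 18
√(-J + G(-6, 9))*(k - 48) = √(-1*19/3 + 9²)*(18 - 48) = √(-19/3 + 81)*(-30) = √(224/3)*(-30) = (4*√42/3)*(-30) = -40*√42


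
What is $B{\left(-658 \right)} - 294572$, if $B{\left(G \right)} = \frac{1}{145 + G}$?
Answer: $- \frac{151115437}{513} \approx -2.9457 \cdot 10^{5}$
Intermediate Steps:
$B{\left(-658 \right)} - 294572 = \frac{1}{145 - 658} - 294572 = \frac{1}{-513} - 294572 = - \frac{1}{513} - 294572 = - \frac{151115437}{513}$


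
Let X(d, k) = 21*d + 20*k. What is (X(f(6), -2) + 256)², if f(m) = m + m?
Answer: 219024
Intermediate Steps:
f(m) = 2*m
X(d, k) = 20*k + 21*d
(X(f(6), -2) + 256)² = ((20*(-2) + 21*(2*6)) + 256)² = ((-40 + 21*12) + 256)² = ((-40 + 252) + 256)² = (212 + 256)² = 468² = 219024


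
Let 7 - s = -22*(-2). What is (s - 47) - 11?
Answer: -95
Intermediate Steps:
s = -37 (s = 7 - (-22)*(-2) = 7 - 1*44 = 7 - 44 = -37)
(s - 47) - 11 = (-37 - 47) - 11 = -84 - 11 = -95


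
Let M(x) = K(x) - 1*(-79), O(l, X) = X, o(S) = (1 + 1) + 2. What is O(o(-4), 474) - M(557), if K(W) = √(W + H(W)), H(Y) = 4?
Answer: 395 - √561 ≈ 371.31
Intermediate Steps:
K(W) = √(4 + W) (K(W) = √(W + 4) = √(4 + W))
o(S) = 4 (o(S) = 2 + 2 = 4)
M(x) = 79 + √(4 + x) (M(x) = √(4 + x) - 1*(-79) = √(4 + x) + 79 = 79 + √(4 + x))
O(o(-4), 474) - M(557) = 474 - (79 + √(4 + 557)) = 474 - (79 + √561) = 474 + (-79 - √561) = 395 - √561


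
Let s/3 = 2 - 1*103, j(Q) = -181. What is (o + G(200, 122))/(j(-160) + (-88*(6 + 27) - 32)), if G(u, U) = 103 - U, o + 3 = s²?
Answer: -91787/3117 ≈ -29.447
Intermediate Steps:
s = -303 (s = 3*(2 - 1*103) = 3*(2 - 103) = 3*(-101) = -303)
o = 91806 (o = -3 + (-303)² = -3 + 91809 = 91806)
(o + G(200, 122))/(j(-160) + (-88*(6 + 27) - 32)) = (91806 + (103 - 1*122))/(-181 + (-88*(6 + 27) - 32)) = (91806 + (103 - 122))/(-181 + (-88*33 - 32)) = (91806 - 19)/(-181 + (-2904 - 32)) = 91787/(-181 - 2936) = 91787/(-3117) = 91787*(-1/3117) = -91787/3117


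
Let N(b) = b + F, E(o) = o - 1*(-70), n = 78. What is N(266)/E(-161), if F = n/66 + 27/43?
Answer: -126674/43043 ≈ -2.9430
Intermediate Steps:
F = 856/473 (F = 78/66 + 27/43 = 78*(1/66) + 27*(1/43) = 13/11 + 27/43 = 856/473 ≈ 1.8097)
E(o) = 70 + o (E(o) = o + 70 = 70 + o)
N(b) = 856/473 + b (N(b) = b + 856/473 = 856/473 + b)
N(266)/E(-161) = (856/473 + 266)/(70 - 161) = (126674/473)/(-91) = (126674/473)*(-1/91) = -126674/43043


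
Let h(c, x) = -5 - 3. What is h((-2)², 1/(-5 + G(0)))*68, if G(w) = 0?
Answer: -544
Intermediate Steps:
h(c, x) = -8
h((-2)², 1/(-5 + G(0)))*68 = -8*68 = -544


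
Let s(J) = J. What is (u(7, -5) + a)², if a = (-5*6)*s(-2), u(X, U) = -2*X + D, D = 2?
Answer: 2304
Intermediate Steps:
u(X, U) = 2 - 2*X (u(X, U) = -2*X + 2 = 2 - 2*X)
a = 60 (a = -5*6*(-2) = -30*(-2) = 60)
(u(7, -5) + a)² = ((2 - 2*7) + 60)² = ((2 - 14) + 60)² = (-12 + 60)² = 48² = 2304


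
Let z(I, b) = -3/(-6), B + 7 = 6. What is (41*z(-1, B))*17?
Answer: 697/2 ≈ 348.50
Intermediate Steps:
B = -1 (B = -7 + 6 = -1)
z(I, b) = ½ (z(I, b) = -3*(-⅙) = ½)
(41*z(-1, B))*17 = (41*(½))*17 = (41/2)*17 = 697/2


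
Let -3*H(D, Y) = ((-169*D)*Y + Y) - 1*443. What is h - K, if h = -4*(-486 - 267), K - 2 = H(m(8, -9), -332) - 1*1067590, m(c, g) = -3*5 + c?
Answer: 939423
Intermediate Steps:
m(c, g) = -15 + c
H(D, Y) = 443/3 - Y/3 + 169*D*Y/3 (H(D, Y) = -(((-169*D)*Y + Y) - 1*443)/3 = -((-169*D*Y + Y) - 443)/3 = -((Y - 169*D*Y) - 443)/3 = -(-443 + Y - 169*D*Y)/3 = 443/3 - Y/3 + 169*D*Y/3)
K = -936411 (K = 2 + ((443/3 - ⅓*(-332) + (169/3)*(-15 + 8)*(-332)) - 1*1067590) = 2 + ((443/3 + 332/3 + (169/3)*(-7)*(-332)) - 1067590) = 2 + ((443/3 + 332/3 + 392756/3) - 1067590) = 2 + (131177 - 1067590) = 2 - 936413 = -936411)
h = 3012 (h = -4*(-753) = 3012)
h - K = 3012 - 1*(-936411) = 3012 + 936411 = 939423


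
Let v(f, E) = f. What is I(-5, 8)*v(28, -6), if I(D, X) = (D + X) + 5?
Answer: 224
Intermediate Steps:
I(D, X) = 5 + D + X
I(-5, 8)*v(28, -6) = (5 - 5 + 8)*28 = 8*28 = 224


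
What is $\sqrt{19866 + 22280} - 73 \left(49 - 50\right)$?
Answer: $73 + \sqrt{42146} \approx 278.29$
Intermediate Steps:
$\sqrt{19866 + 22280} - 73 \left(49 - 50\right) = \sqrt{42146} - -73 = \sqrt{42146} + 73 = 73 + \sqrt{42146}$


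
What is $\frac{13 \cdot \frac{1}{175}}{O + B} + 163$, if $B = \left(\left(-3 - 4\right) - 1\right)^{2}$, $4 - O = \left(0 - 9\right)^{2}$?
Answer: $\frac{28524}{175} \approx 162.99$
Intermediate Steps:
$O = -77$ ($O = 4 - \left(0 - 9\right)^{2} = 4 - \left(-9\right)^{2} = 4 - 81 = -77$)
$B = 64$ ($B = \left(-7 - 1\right)^{2} = \left(-8\right)^{2} = 64$)
$\frac{13 \cdot \frac{1}{175}}{O + B} + 163 = \frac{13 \cdot \frac{1}{175}}{-77 + 64} + 163 = \frac{13 \cdot \frac{1}{175}}{-13} + 163 = \left(- \frac{1}{13}\right) \frac{13}{175} + 163 = - \frac{1}{175} + 163 = \frac{28524}{175}$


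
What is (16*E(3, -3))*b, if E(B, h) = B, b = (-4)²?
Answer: 768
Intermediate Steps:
b = 16
(16*E(3, -3))*b = (16*3)*16 = 48*16 = 768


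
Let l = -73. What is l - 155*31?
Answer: -4878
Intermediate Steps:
l - 155*31 = -73 - 155*31 = -73 - 4805 = -4878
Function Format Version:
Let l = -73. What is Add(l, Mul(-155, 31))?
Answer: -4878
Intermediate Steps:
Add(l, Mul(-155, 31)) = Add(-73, Mul(-155, 31)) = Add(-73, -4805) = -4878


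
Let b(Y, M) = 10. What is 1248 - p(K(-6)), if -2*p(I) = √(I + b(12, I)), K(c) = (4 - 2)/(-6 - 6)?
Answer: 1248 + √354/12 ≈ 1249.6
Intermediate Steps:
K(c) = -⅙ (K(c) = 2/(-12) = 2*(-1/12) = -⅙)
p(I) = -√(10 + I)/2 (p(I) = -√(I + 10)/2 = -√(10 + I)/2)
1248 - p(K(-6)) = 1248 - (-1)*√(10 - ⅙)/2 = 1248 - (-1)*√(59/6)/2 = 1248 - (-1)*√354/6/2 = 1248 - (-1)*√354/12 = 1248 + √354/12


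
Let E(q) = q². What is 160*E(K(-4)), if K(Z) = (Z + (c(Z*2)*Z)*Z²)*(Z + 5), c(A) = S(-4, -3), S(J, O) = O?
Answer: 5655040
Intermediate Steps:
c(A) = -3
K(Z) = (5 + Z)*(Z - 3*Z³) (K(Z) = (Z + (-3*Z)*Z²)*(Z + 5) = (Z - 3*Z³)*(5 + Z) = (5 + Z)*(Z - 3*Z³))
160*E(K(-4)) = 160*(-4*(5 - 4 - 15*(-4)² - 3*(-4)³))² = 160*(-4*(5 - 4 - 15*16 - 3*(-64)))² = 160*(-4*(5 - 4 - 240 + 192))² = 160*(-4*(-47))² = 160*188² = 160*35344 = 5655040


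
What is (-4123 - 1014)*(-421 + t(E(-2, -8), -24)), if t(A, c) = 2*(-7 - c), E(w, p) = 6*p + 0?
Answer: 1988019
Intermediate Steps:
E(w, p) = 6*p
t(A, c) = -14 - 2*c
(-4123 - 1014)*(-421 + t(E(-2, -8), -24)) = (-4123 - 1014)*(-421 + (-14 - 2*(-24))) = -5137*(-421 + (-14 + 48)) = -5137*(-421 + 34) = -5137*(-387) = 1988019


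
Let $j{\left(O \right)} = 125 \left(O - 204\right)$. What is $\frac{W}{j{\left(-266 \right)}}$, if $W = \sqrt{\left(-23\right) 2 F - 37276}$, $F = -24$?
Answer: $- \frac{i \sqrt{9043}}{29375} \approx - 0.0032373 i$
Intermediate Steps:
$j{\left(O \right)} = -25500 + 125 O$ ($j{\left(O \right)} = 125 \left(-204 + O\right) = -25500 + 125 O$)
$W = 2 i \sqrt{9043}$ ($W = \sqrt{\left(-23\right) 2 \left(-24\right) - 37276} = \sqrt{\left(-46\right) \left(-24\right) - 37276} = \sqrt{1104 - 37276} = \sqrt{-36172} = 2 i \sqrt{9043} \approx 190.19 i$)
$\frac{W}{j{\left(-266 \right)}} = \frac{2 i \sqrt{9043}}{-25500 + 125 \left(-266\right)} = \frac{2 i \sqrt{9043}}{-25500 - 33250} = \frac{2 i \sqrt{9043}}{-58750} = 2 i \sqrt{9043} \left(- \frac{1}{58750}\right) = - \frac{i \sqrt{9043}}{29375}$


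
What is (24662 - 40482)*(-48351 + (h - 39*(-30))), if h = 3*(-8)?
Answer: 746783100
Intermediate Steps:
h = -24
(24662 - 40482)*(-48351 + (h - 39*(-30))) = (24662 - 40482)*(-48351 + (-24 - 39*(-30))) = -15820*(-48351 + (-24 + 1170)) = -15820*(-48351 + 1146) = -15820*(-47205) = 746783100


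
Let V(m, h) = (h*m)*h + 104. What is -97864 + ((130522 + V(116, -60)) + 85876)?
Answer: 536238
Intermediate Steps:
V(m, h) = 104 + m*h**2 (V(m, h) = m*h**2 + 104 = 104 + m*h**2)
-97864 + ((130522 + V(116, -60)) + 85876) = -97864 + ((130522 + (104 + 116*(-60)**2)) + 85876) = -97864 + ((130522 + (104 + 116*3600)) + 85876) = -97864 + ((130522 + (104 + 417600)) + 85876) = -97864 + ((130522 + 417704) + 85876) = -97864 + (548226 + 85876) = -97864 + 634102 = 536238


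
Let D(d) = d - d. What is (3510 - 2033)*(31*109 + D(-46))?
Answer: 4990783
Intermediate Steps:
D(d) = 0
(3510 - 2033)*(31*109 + D(-46)) = (3510 - 2033)*(31*109 + 0) = 1477*(3379 + 0) = 1477*3379 = 4990783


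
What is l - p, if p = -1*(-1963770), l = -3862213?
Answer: -5825983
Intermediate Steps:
p = 1963770
l - p = -3862213 - 1*1963770 = -3862213 - 1963770 = -5825983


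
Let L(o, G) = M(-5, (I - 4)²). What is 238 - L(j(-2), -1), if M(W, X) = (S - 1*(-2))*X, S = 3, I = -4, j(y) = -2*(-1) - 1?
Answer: -82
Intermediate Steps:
j(y) = 1 (j(y) = 2 - 1 = 1)
M(W, X) = 5*X (M(W, X) = (3 - 1*(-2))*X = (3 + 2)*X = 5*X)
L(o, G) = 320 (L(o, G) = 5*(-4 - 4)² = 5*(-8)² = 5*64 = 320)
238 - L(j(-2), -1) = 238 - 1*320 = 238 - 320 = -82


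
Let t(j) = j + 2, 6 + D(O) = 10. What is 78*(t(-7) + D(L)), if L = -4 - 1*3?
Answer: -78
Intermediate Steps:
L = -7 (L = -4 - 3 = -7)
D(O) = 4 (D(O) = -6 + 10 = 4)
t(j) = 2 + j
78*(t(-7) + D(L)) = 78*((2 - 7) + 4) = 78*(-5 + 4) = 78*(-1) = -78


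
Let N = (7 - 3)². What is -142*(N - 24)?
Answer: 1136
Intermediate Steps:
N = 16 (N = 4² = 16)
-142*(N - 24) = -142*(16 - 24) = -142*(-8) = 1136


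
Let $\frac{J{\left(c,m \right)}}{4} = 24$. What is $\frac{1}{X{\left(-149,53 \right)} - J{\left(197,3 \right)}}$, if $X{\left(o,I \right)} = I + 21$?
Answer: $- \frac{1}{22} \approx -0.045455$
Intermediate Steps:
$X{\left(o,I \right)} = 21 + I$
$J{\left(c,m \right)} = 96$ ($J{\left(c,m \right)} = 4 \cdot 24 = 96$)
$\frac{1}{X{\left(-149,53 \right)} - J{\left(197,3 \right)}} = \frac{1}{\left(21 + 53\right) - 96} = \frac{1}{74 - 96} = \frac{1}{-22} = - \frac{1}{22}$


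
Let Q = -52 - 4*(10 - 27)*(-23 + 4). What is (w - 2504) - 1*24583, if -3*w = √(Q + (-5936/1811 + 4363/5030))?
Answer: -27087 - I*√111724986965311310/27327990 ≈ -27087.0 - 12.231*I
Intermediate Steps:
Q = -1344 (Q = -52 - (-68)*(-19) = -52 - 4*323 = -52 - 1292 = -1344)
w = -I*√111724986965311310/27327990 (w = -√(-1344 + (-5936/1811 + 4363/5030))/3 = -√(-1344 - 21956687/9109330)/3 = -I*√111724986965311310/27327990 ≈ -12.231*I)
(w - 2504) - 1*24583 = (-I*√111724986965311310/27327990 - 2504) - 1*24583 = (-2504 - I*√111724986965311310/27327990) - 24583 = -27087 - I*√111724986965311310/27327990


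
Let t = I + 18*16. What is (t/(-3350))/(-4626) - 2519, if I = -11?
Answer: -39037194623/15497100 ≈ -2519.0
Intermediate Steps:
t = 277 (t = -11 + 18*16 = -11 + 288 = 277)
(t/(-3350))/(-4626) - 2519 = (277/(-3350))/(-4626) - 2519 = (277*(-1/3350))*(-1/4626) - 2519 = -277/3350*(-1/4626) - 2519 = 277/15497100 - 2519 = -39037194623/15497100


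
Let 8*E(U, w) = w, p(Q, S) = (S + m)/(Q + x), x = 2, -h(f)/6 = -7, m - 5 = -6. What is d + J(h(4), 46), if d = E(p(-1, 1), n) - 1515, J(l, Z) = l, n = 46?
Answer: -5869/4 ≈ -1467.3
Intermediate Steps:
m = -1 (m = 5 - 6 = -1)
h(f) = 42 (h(f) = -6*(-7) = 42)
p(Q, S) = (-1 + S)/(2 + Q) (p(Q, S) = (S - 1)/(Q + 2) = (-1 + S)/(2 + Q))
E(U, w) = w/8
d = -6037/4 (d = (⅛)*46 - 1515 = 23/4 - 1515 = -6037/4 ≈ -1509.3)
d + J(h(4), 46) = -6037/4 + 42 = -5869/4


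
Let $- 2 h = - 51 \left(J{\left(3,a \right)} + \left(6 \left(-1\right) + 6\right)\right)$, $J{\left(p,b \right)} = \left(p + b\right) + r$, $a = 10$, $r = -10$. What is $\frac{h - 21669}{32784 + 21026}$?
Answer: $- \frac{8637}{21524} \approx -0.40127$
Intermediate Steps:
$J{\left(p,b \right)} = -10 + b + p$ ($J{\left(p,b \right)} = \left(p + b\right) - 10 = \left(b + p\right) - 10 = -10 + b + p$)
$h = \frac{153}{2}$ ($h = - \frac{\left(-51\right) \left(\left(-10 + 10 + 3\right) + \left(6 \left(-1\right) + 6\right)\right)}{2} = - \frac{\left(-51\right) \left(3 + \left(-6 + 6\right)\right)}{2} = - \frac{\left(-51\right) \left(3 + 0\right)}{2} = - \frac{\left(-51\right) 3}{2} = \left(- \frac{1}{2}\right) \left(-153\right) = \frac{153}{2} \approx 76.5$)
$\frac{h - 21669}{32784 + 21026} = \frac{\frac{153}{2} - 21669}{32784 + 21026} = - \frac{43185}{2 \cdot 53810} = \left(- \frac{43185}{2}\right) \frac{1}{53810} = - \frac{8637}{21524}$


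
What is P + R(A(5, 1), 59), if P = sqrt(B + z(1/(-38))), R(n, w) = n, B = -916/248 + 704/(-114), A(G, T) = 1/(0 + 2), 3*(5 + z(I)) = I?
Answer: 1/2 + I*sqrt(5161407)/589 ≈ 0.5 + 3.8572*I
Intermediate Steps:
z(I) = -5 + I/3
A(G, T) = 1/2
B = -34877/3534 (B = -916*1/248 + 704*(-1/114) = -229/62 - 352/57 = -34877/3534 ≈ -9.8690)
P = I*sqrt(5161407)/589 (P = sqrt(-34877/3534 + (-5 + (1/3)/(-38))) = sqrt(-34877/3534 + (-5 + (1/3)*(-1/38))) = sqrt(-34877/3534 + (-5 - 1/114)) = sqrt(-34877/3534 - 571/114) = sqrt(-8763/589) = I*sqrt(5161407)/589 ≈ 3.8572*I)
P + R(A(5, 1), 59) = I*sqrt(5161407)/589 + 1/2 = 1/2 + I*sqrt(5161407)/589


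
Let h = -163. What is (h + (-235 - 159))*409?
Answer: -227813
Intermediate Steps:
(h + (-235 - 159))*409 = (-163 + (-235 - 159))*409 = (-163 - 394)*409 = -557*409 = -227813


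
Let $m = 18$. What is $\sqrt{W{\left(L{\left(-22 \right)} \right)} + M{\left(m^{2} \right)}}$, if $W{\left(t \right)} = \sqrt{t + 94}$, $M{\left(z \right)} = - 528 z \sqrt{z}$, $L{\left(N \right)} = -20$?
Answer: $\sqrt{-3079296 + \sqrt{74}} \approx 1754.8 i$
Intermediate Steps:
$M{\left(z \right)} = - 528 z^{\frac{3}{2}}$
$W{\left(t \right)} = \sqrt{94 + t}$
$\sqrt{W{\left(L{\left(-22 \right)} \right)} + M{\left(m^{2} \right)}} = \sqrt{\sqrt{94 - 20} - 528 \left(18^{2}\right)^{\frac{3}{2}}} = \sqrt{\sqrt{74} - 528 \cdot 324^{\frac{3}{2}}} = \sqrt{\sqrt{74} - 3079296} = \sqrt{-3079296 + \sqrt{74}}$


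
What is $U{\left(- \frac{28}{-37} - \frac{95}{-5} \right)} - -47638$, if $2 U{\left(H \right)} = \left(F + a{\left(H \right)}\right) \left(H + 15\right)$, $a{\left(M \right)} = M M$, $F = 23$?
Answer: $\frac{2776847878}{50653} \approx 54821.0$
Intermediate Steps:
$a{\left(M \right)} = M^{2}$
$U{\left(H \right)} = \frac{\left(15 + H\right) \left(23 + H^{2}\right)}{2}$ ($U{\left(H \right)} = \frac{\left(23 + H^{2}\right) \left(H + 15\right)}{2} = \frac{\left(23 + H^{2}\right) \left(15 + H\right)}{2} = \frac{\left(15 + H\right) \left(23 + H^{2}\right)}{2}$)
$U{\left(- \frac{28}{-37} - \frac{95}{-5} \right)} - -47638 = \left(\frac{345}{2} + \frac{\left(- \frac{28}{-37} - \frac{95}{-5}\right)^{3}}{2} + \frac{15 \left(- \frac{28}{-37} - \frac{95}{-5}\right)^{2}}{2} + \frac{23 \left(- \frac{28}{-37} - \frac{95}{-5}\right)}{2}\right) - -47638 = \left(\frac{345}{2} + \frac{\left(\left(-28\right) \left(- \frac{1}{37}\right) - -19\right)^{3}}{2} + \frac{15 \left(\left(-28\right) \left(- \frac{1}{37}\right) - -19\right)^{2}}{2} + \frac{23 \left(\left(-28\right) \left(- \frac{1}{37}\right) - -19\right)}{2}\right) + 47638 = \left(\frac{345}{2} + \frac{\left(\frac{28}{37} + 19\right)^{3}}{2} + \frac{15 \left(\frac{28}{37} + 19\right)^{2}}{2} + \frac{23 \left(\frac{28}{37} + 19\right)}{2}\right) + 47638 = \left(\frac{345}{2} + \frac{\left(\frac{731}{37}\right)^{3}}{2} + \frac{15 \left(\frac{731}{37}\right)^{2}}{2} + \frac{23}{2} \cdot \frac{731}{37}\right) + 47638 = \left(\frac{345}{2} + \frac{1}{2} \cdot \frac{390617891}{50653} + \frac{15}{2} \cdot \frac{534361}{1369} + \frac{16813}{74}\right) + 47638 = \left(\frac{345}{2} + \frac{390617891}{101306} + \frac{8015415}{2738} + \frac{16813}{74}\right) + 47638 = \frac{363840264}{50653} + 47638 = \frac{2776847878}{50653}$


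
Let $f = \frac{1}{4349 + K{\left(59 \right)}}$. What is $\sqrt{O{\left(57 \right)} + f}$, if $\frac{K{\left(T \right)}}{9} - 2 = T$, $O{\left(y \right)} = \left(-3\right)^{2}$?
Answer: $\frac{\sqrt{215918534}}{4898} \approx 3.0$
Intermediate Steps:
$O{\left(y \right)} = 9$
$K{\left(T \right)} = 18 + 9 T$
$f = \frac{1}{4898}$ ($f = \frac{1}{4349 + \left(18 + 9 \cdot 59\right)} = \frac{1}{4349 + \left(18 + 531\right)} = \frac{1}{4349 + 549} = \frac{1}{4898} \approx 0.00020417$)
$\sqrt{O{\left(57 \right)} + f} = \sqrt{9 + \frac{1}{4898}} = \sqrt{\frac{44083}{4898}} = \frac{\sqrt{215918534}}{4898}$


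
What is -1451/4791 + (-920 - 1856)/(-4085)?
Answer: 7372481/19571235 ≈ 0.37670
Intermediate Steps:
-1451/4791 + (-920 - 1856)/(-4085) = -1451*1/4791 - 2776*(-1/4085) = -1451/4791 + 2776/4085 = 7372481/19571235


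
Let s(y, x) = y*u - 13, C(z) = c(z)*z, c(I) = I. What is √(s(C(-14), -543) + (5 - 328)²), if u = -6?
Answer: 6*√2865 ≈ 321.15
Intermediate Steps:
C(z) = z² (C(z) = z*z = z²)
s(y, x) = -13 - 6*y (s(y, x) = y*(-6) - 13 = -6*y - 13 = -13 - 6*y)
√(s(C(-14), -543) + (5 - 328)²) = √((-13 - 6*(-14)²) + (5 - 328)²) = √((-13 - 6*196) + (-323)²) = √((-13 - 1176) + 104329) = √(-1189 + 104329) = √103140 = 6*√2865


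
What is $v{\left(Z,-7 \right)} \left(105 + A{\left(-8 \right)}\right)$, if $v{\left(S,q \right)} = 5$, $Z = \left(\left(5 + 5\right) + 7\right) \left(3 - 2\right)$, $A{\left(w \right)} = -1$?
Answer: $520$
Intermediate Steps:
$Z = 17$ ($Z = \left(10 + 7\right) 1 = 17 \cdot 1 = 17$)
$v{\left(Z,-7 \right)} \left(105 + A{\left(-8 \right)}\right) = 5 \left(105 - 1\right) = 5 \cdot 104 = 520$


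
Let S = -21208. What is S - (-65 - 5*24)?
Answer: -21023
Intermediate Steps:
S - (-65 - 5*24) = -21208 - (-65 - 5*24) = -21208 - (-65 - 120) = -21208 - 1*(-185) = -21208 + 185 = -21023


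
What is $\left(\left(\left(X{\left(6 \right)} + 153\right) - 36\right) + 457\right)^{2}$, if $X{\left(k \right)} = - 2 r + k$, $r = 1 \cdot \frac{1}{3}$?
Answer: $\frac{3020644}{9} \approx 3.3563 \cdot 10^{5}$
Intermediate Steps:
$r = \frac{1}{3}$ ($r = 1 \cdot \frac{1}{3} = \frac{1}{3} \approx 0.33333$)
$X{\left(k \right)} = - \frac{2}{3} + k$ ($X{\left(k \right)} = \left(-2\right) \frac{1}{3} + k = - \frac{2}{3} + k$)
$\left(\left(\left(X{\left(6 \right)} + 153\right) - 36\right) + 457\right)^{2} = \left(\left(\left(\left(- \frac{2}{3} + 6\right) + 153\right) - 36\right) + 457\right)^{2} = \left(\left(\left(\frac{16}{3} + 153\right) - 36\right) + 457\right)^{2} = \left(\left(\frac{475}{3} - 36\right) + 457\right)^{2} = \left(\frac{367}{3} + 457\right)^{2} = \left(\frac{1738}{3}\right)^{2} = \frac{3020644}{9}$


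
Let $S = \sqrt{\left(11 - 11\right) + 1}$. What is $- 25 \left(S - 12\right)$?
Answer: $275$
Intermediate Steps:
$S = 1$ ($S = \sqrt{\left(11 - 11\right) + 1} = \sqrt{0 + 1} = \sqrt{1} = 1$)
$- 25 \left(S - 12\right) = - 25 \left(1 - 12\right) = \left(-25\right) \left(-11\right) = 275$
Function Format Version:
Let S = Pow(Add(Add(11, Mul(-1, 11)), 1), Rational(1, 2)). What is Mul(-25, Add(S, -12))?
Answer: 275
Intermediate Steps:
S = 1 (S = Pow(Add(Add(11, -11), 1), Rational(1, 2)) = Pow(Add(0, 1), Rational(1, 2)) = Pow(1, Rational(1, 2)) = 1)
Mul(-25, Add(S, -12)) = Mul(-25, Add(1, -12)) = Mul(-25, -11) = 275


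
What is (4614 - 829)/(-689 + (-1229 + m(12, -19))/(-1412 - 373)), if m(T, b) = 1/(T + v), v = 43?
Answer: -371592375/67574981 ≈ -5.4990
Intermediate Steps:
m(T, b) = 1/(43 + T) (m(T, b) = 1/(T + 43) = 1/(43 + T))
(4614 - 829)/(-689 + (-1229 + m(12, -19))/(-1412 - 373)) = (4614 - 829)/(-689 + (-1229 + 1/(43 + 12))/(-1412 - 373)) = 3785/(-689 + (-1229 + 1/55)/(-1785)) = 3785/(-689 + (-1229 + 1/55)*(-1/1785)) = 3785/(-689 - 67594/55*(-1/1785)) = 3785/(-689 + 67594/98175) = 3785/(-67574981/98175) = 3785*(-98175/67574981) = -371592375/67574981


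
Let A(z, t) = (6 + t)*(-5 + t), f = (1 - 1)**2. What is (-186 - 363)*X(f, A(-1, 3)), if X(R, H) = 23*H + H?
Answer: 237168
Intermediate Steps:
f = 0 (f = 0**2 = 0)
A(z, t) = (-5 + t)*(6 + t)
X(R, H) = 24*H
(-186 - 363)*X(f, A(-1, 3)) = (-186 - 363)*(24*(-30 + 3 + 3**2)) = -13176*(-30 + 3 + 9) = -13176*(-18) = -549*(-432) = 237168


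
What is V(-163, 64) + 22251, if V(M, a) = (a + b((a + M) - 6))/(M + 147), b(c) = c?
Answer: 356057/16 ≈ 22254.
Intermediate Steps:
V(M, a) = (-6 + M + 2*a)/(147 + M) (V(M, a) = (a + ((a + M) - 6))/(M + 147) = (a + ((M + a) - 6))/(147 + M) = (a + (-6 + M + a))/(147 + M) = (-6 + M + 2*a)/(147 + M))
V(-163, 64) + 22251 = (-6 - 163 + 2*64)/(147 - 163) + 22251 = (-6 - 163 + 128)/(-16) + 22251 = -1/16*(-41) + 22251 = 41/16 + 22251 = 356057/16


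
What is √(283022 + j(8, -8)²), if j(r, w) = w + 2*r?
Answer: 3*√31454 ≈ 532.06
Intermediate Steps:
√(283022 + j(8, -8)²) = √(283022 + (-8 + 2*8)²) = √(283022 + (-8 + 16)²) = √(283022 + 8²) = √(283022 + 64) = √283086 = 3*√31454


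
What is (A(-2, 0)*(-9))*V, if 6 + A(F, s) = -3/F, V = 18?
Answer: 729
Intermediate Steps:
A(F, s) = -6 - 3/F
(A(-2, 0)*(-9))*V = ((-6 - 3/(-2))*(-9))*18 = ((-6 - 3*(-1/2))*(-9))*18 = ((-6 + 3/2)*(-9))*18 = -9/2*(-9)*18 = (81/2)*18 = 729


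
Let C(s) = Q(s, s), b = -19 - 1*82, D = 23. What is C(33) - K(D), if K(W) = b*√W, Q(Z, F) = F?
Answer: 33 + 101*√23 ≈ 517.38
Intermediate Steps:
b = -101 (b = -19 - 82 = -101)
C(s) = s
K(W) = -101*√W
C(33) - K(D) = 33 - (-101)*√23 = 33 + 101*√23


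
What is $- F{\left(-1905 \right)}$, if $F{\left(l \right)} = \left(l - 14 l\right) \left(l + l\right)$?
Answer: $94354650$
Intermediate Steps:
$F{\left(l \right)} = - 26 l^{2}$ ($F{\left(l \right)} = - 13 l 2 l = - 26 l^{2}$)
$- F{\left(-1905 \right)} = - \left(-26\right) \left(-1905\right)^{2} = - \left(-26\right) 3629025 = \left(-1\right) \left(-94354650\right) = 94354650$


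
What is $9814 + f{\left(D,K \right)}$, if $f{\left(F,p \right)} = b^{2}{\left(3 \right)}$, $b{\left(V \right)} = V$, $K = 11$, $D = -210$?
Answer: $9823$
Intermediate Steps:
$f{\left(F,p \right)} = 9$ ($f{\left(F,p \right)} = 3^{2} = 9$)
$9814 + f{\left(D,K \right)} = 9814 + 9 = 9823$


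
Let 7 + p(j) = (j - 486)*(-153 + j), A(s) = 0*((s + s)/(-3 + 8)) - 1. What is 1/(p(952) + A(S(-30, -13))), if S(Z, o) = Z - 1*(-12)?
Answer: 1/372326 ≈ 2.6858e-6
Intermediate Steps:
S(Z, o) = 12 + Z (S(Z, o) = Z + 12 = 12 + Z)
A(s) = -1 (A(s) = 0*((2*s)/5) - 1 = 0*((2*s)*(1/5)) - 1 = 0*(2*s/5) - 1 = 0 - 1 = -1)
p(j) = -7 + (-486 + j)*(-153 + j) (p(j) = -7 + (j - 486)*(-153 + j) = -7 + (-486 + j)*(-153 + j))
1/(p(952) + A(S(-30, -13))) = 1/((74351 + 952**2 - 639*952) - 1) = 1/((74351 + 906304 - 608328) - 1) = 1/(372327 - 1) = 1/372326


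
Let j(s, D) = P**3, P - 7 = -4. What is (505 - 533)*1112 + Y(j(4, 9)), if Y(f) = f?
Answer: -31109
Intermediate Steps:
P = 3 (P = 7 - 4 = 3)
j(s, D) = 27 (j(s, D) = 3**3 = 27)
(505 - 533)*1112 + Y(j(4, 9)) = (505 - 533)*1112 + 27 = -28*1112 + 27 = -31136 + 27 = -31109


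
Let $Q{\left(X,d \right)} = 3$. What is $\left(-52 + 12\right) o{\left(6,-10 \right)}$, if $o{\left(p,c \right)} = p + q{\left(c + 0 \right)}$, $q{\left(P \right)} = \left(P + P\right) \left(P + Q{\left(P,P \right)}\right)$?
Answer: $-5840$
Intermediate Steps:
$q{\left(P \right)} = 2 P \left(3 + P\right)$ ($q{\left(P \right)} = \left(P + P\right) \left(P + 3\right) = 2 P \left(3 + P\right)$)
$o{\left(p,c \right)} = p + 2 c \left(3 + c\right)$ ($o{\left(p,c \right)} = p + 2 \left(c + 0\right) \left(3 + \left(c + 0\right)\right) = p + 2 c \left(3 + c\right)$)
$\left(-52 + 12\right) o{\left(6,-10 \right)} = \left(-52 + 12\right) \left(6 + 2 \left(-10\right) \left(3 - 10\right)\right) = - 40 \left(6 + 2 \left(-10\right) \left(-7\right)\right) = - 40 \left(6 + 140\right) = \left(-40\right) 146 = -5840$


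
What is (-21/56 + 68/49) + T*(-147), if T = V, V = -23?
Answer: 1325749/392 ≈ 3382.0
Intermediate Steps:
T = -23
(-21/56 + 68/49) + T*(-147) = (-21/56 + 68/49) - 23*(-147) = (-21*1/56 + 68*(1/49)) + 3381 = (-3/8 + 68/49) + 3381 = 397/392 + 3381 = 1325749/392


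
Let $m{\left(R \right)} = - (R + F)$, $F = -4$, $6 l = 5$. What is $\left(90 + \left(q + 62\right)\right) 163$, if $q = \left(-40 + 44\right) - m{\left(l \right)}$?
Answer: $\frac{149471}{6} \approx 24912.0$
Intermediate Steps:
$l = \frac{5}{6}$ ($l = \frac{1}{6} \cdot 5 = \frac{5}{6} \approx 0.83333$)
$m{\left(R \right)} = 4 - R$ ($m{\left(R \right)} = - (R - 4) = - (-4 + R) = 4 - R$)
$q = \frac{5}{6}$ ($q = \left(-40 + 44\right) - \left(4 - \frac{5}{6}\right) = 4 - \left(4 - \frac{5}{6}\right) = 4 - \frac{19}{6} = \frac{5}{6} \approx 0.83333$)
$\left(90 + \left(q + 62\right)\right) 163 = \left(90 + \left(\frac{5}{6} + 62\right)\right) 163 = \left(90 + \frac{377}{6}\right) 163 = \frac{917}{6} \cdot 163 = \frac{149471}{6}$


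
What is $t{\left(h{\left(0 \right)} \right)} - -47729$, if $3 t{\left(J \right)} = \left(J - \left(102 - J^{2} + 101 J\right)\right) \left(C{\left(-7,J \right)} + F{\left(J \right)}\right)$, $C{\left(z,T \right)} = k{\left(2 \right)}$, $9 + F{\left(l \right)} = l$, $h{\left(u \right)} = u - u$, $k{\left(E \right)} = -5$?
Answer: $48205$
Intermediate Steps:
$h{\left(u \right)} = 0$
$F{\left(l \right)} = -9 + l$
$C{\left(z,T \right)} = -5$
$t{\left(J \right)} = \frac{\left(-14 + J\right) \left(-102 + J^{2} - 100 J\right)}{3}$ ($t{\left(J \right)} = \frac{\left(J - \left(102 - J^{2} + 101 J\right)\right) \left(-5 + \left(-9 + J\right)\right)}{3} = \frac{\left(J - \left(102 - J^{2} + 101 J\right)\right) \left(-14 + J\right)}{3} = \frac{\left(-102 + J^{2} - 100 J\right) \left(-14 + J\right)}{3} = \frac{\left(-14 + J\right) \left(-102 + J^{2} - 100 J\right)}{3}$)
$t{\left(h{\left(0 \right)} \right)} - -47729 = \left(476 - 38 \cdot 0^{2} + \frac{0^{3}}{3} + \frac{1298}{3} \cdot 0\right) - -47729 = \left(476 - 0 + \frac{1}{3} \cdot 0 + 0\right) + 47729 = \left(476 + 0 + 0 + 0\right) + 47729 = 476 + 47729 = 48205$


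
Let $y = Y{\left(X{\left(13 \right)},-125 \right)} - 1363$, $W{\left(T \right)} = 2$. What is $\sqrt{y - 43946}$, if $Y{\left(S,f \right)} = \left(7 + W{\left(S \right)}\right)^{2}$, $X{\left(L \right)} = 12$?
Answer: $2 i \sqrt{11307} \approx 212.67 i$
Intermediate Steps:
$Y{\left(S,f \right)} = 81$ ($Y{\left(S,f \right)} = \left(7 + 2\right)^{2} = 9^{2} = 81$)
$y = -1282$ ($y = 81 - 1363 = -1282$)
$\sqrt{y - 43946} = \sqrt{-1282 - 43946} = \sqrt{-45228} = 2 i \sqrt{11307}$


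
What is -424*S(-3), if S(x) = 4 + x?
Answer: -424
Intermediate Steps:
-424*S(-3) = -424*(4 - 3) = -424*1 = -424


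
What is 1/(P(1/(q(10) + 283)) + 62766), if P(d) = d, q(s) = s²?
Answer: 383/24039379 ≈ 1.5932e-5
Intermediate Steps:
1/(P(1/(q(10) + 283)) + 62766) = 1/(1/(10² + 283) + 62766) = 1/(1/(100 + 283) + 62766) = 1/(1/383 + 62766) = 1/(24039379/383) = 383/24039379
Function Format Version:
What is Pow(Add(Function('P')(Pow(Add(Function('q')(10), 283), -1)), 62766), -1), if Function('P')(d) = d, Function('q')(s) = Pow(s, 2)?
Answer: Rational(383, 24039379) ≈ 1.5932e-5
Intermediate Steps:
Pow(Add(Function('P')(Pow(Add(Function('q')(10), 283), -1)), 62766), -1) = Pow(Add(Pow(Add(Pow(10, 2), 283), -1), 62766), -1) = Pow(Add(Pow(Add(100, 283), -1), 62766), -1) = Pow(Add(Pow(383, -1), 62766), -1) = Pow(Add(Rational(1, 383), 62766), -1) = Pow(Rational(24039379, 383), -1) = Rational(383, 24039379)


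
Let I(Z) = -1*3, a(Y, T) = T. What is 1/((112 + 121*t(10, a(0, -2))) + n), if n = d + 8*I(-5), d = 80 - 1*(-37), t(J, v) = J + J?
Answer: 1/2625 ≈ 0.00038095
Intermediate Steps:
I(Z) = -3
t(J, v) = 2*J
d = 117 (d = 80 + 37 = 117)
n = 93 (n = 117 + 8*(-3) = 117 - 24 = 93)
1/((112 + 121*t(10, a(0, -2))) + n) = 1/((112 + 121*(2*10)) + 93) = 1/((112 + 121*20) + 93) = 1/((112 + 2420) + 93) = 1/(2532 + 93) = 1/2625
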